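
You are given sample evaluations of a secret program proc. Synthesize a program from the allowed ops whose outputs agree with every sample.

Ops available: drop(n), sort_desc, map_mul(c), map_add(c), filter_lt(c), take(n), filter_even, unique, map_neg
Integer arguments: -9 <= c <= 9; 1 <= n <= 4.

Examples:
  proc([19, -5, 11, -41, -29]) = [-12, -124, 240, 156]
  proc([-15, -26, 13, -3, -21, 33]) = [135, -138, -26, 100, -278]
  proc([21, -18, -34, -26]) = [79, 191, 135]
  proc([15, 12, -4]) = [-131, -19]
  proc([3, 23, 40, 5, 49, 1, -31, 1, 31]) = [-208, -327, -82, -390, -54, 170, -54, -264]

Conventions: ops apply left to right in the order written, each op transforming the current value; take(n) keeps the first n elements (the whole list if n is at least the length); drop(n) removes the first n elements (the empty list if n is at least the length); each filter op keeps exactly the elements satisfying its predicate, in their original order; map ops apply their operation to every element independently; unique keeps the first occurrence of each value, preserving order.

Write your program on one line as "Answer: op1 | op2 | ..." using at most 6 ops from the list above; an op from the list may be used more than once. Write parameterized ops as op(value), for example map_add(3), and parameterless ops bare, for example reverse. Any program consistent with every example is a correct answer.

map_neg | map_add(-8) | map_mul(7) | drop(1) | map_add(9)

Check, running the answer program on each example:
  [19, -5, 11, -41, -29] -> [-19, 5, -11, 41, 29] -> [-27, -3, -19, 33, 21] -> [-189, -21, -133, 231, 147] -> [-21, -133, 231, 147] -> [-12, -124, 240, 156]
  [-15, -26, 13, -3, -21, 33] -> [15, 26, -13, 3, 21, -33] -> [7, 18, -21, -5, 13, -41] -> [49, 126, -147, -35, 91, -287] -> [126, -147, -35, 91, -287] -> [135, -138, -26, 100, -278]
  [21, -18, -34, -26] -> [-21, 18, 34, 26] -> [-29, 10, 26, 18] -> [-203, 70, 182, 126] -> [70, 182, 126] -> [79, 191, 135]
  [15, 12, -4] -> [-15, -12, 4] -> [-23, -20, -4] -> [-161, -140, -28] -> [-140, -28] -> [-131, -19]
  [3, 23, 40, 5, 49, 1, -31, 1, 31] -> [-3, -23, -40, -5, -49, -1, 31, -1, -31] -> [-11, -31, -48, -13, -57, -9, 23, -9, -39] -> [-77, -217, -336, -91, -399, -63, 161, -63, -273] -> [-217, -336, -91, -399, -63, 161, -63, -273] -> [-208, -327, -82, -390, -54, 170, -54, -264]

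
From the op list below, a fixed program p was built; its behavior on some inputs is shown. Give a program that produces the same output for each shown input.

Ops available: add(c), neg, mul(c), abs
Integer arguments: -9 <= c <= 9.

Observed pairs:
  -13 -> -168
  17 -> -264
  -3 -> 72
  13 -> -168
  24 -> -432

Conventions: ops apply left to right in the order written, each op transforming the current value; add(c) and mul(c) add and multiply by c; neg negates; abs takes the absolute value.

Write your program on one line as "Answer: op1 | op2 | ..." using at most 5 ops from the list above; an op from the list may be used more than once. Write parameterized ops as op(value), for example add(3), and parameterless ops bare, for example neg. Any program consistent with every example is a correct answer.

abs | add(-6) | mul(-6) | mul(4)

Check, running the answer program on each example:
  -13 -> 13 -> 7 -> -42 -> -168
  17 -> 17 -> 11 -> -66 -> -264
  -3 -> 3 -> -3 -> 18 -> 72
  13 -> 13 -> 7 -> -42 -> -168
  24 -> 24 -> 18 -> -108 -> -432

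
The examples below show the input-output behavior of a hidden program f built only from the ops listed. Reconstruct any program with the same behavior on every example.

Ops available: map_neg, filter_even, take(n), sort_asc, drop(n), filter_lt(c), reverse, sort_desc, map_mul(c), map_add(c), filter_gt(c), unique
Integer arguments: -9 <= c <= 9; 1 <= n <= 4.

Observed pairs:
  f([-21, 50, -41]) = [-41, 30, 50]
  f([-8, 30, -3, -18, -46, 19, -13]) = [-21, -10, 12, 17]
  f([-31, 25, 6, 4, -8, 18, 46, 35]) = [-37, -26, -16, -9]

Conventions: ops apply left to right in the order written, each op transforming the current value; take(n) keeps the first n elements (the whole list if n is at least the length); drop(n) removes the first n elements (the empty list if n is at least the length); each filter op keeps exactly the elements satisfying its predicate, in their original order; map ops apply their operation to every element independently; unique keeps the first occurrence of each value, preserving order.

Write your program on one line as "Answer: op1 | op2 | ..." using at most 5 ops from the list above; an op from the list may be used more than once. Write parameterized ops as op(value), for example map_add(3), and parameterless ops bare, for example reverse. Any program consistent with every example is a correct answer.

map_add(-3) | sort_desc | take(4) | map_neg | map_add(6)

Check, running the answer program on each example:
  [-21, 50, -41] -> [-24, 47, -44] -> [47, -24, -44] -> [47, -24, -44] -> [-47, 24, 44] -> [-41, 30, 50]
  [-8, 30, -3, -18, -46, 19, -13] -> [-11, 27, -6, -21, -49, 16, -16] -> [27, 16, -6, -11, -16, -21, -49] -> [27, 16, -6, -11] -> [-27, -16, 6, 11] -> [-21, -10, 12, 17]
  [-31, 25, 6, 4, -8, 18, 46, 35] -> [-34, 22, 3, 1, -11, 15, 43, 32] -> [43, 32, 22, 15, 3, 1, -11, -34] -> [43, 32, 22, 15] -> [-43, -32, -22, -15] -> [-37, -26, -16, -9]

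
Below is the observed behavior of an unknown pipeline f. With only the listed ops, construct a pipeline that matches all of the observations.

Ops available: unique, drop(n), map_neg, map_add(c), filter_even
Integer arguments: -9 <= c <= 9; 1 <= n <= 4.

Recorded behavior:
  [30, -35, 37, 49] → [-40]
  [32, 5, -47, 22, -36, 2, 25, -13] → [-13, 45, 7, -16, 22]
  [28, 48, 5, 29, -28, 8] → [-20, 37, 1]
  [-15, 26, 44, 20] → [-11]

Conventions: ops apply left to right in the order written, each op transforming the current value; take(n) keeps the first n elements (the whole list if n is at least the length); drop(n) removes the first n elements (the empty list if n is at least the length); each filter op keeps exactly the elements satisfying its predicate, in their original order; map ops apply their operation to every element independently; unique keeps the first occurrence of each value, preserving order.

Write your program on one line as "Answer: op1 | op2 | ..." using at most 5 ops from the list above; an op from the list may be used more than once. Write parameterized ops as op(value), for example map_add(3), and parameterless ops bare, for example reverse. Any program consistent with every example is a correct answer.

map_add(1) | drop(3) | map_neg | map_add(9) | map_add(1)

Check, running the answer program on each example:
  [30, -35, 37, 49] -> [31, -34, 38, 50] -> [50] -> [-50] -> [-41] -> [-40]
  [32, 5, -47, 22, -36, 2, 25, -13] -> [33, 6, -46, 23, -35, 3, 26, -12] -> [23, -35, 3, 26, -12] -> [-23, 35, -3, -26, 12] -> [-14, 44, 6, -17, 21] -> [-13, 45, 7, -16, 22]
  [28, 48, 5, 29, -28, 8] -> [29, 49, 6, 30, -27, 9] -> [30, -27, 9] -> [-30, 27, -9] -> [-21, 36, 0] -> [-20, 37, 1]
  [-15, 26, 44, 20] -> [-14, 27, 45, 21] -> [21] -> [-21] -> [-12] -> [-11]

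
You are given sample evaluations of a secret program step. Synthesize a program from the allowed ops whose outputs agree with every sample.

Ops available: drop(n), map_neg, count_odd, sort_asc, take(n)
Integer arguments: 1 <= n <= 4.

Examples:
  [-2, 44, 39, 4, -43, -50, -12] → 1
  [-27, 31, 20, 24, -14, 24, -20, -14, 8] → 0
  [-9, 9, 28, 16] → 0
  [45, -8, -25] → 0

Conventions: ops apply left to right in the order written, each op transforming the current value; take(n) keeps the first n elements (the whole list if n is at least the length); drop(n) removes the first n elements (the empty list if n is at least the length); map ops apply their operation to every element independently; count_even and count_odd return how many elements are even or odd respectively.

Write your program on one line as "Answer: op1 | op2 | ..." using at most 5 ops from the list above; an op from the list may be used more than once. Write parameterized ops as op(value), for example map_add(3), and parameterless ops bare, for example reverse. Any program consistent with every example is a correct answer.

map_neg | drop(3) | sort_asc | count_odd

Check, running the answer program on each example:
  [-2, 44, 39, 4, -43, -50, -12] -> [2, -44, -39, -4, 43, 50, 12] -> [-4, 43, 50, 12] -> [-4, 12, 43, 50] -> 1
  [-27, 31, 20, 24, -14, 24, -20, -14, 8] -> [27, -31, -20, -24, 14, -24, 20, 14, -8] -> [-24, 14, -24, 20, 14, -8] -> [-24, -24, -8, 14, 14, 20] -> 0
  [-9, 9, 28, 16] -> [9, -9, -28, -16] -> [-16] -> [-16] -> 0
  [45, -8, -25] -> [-45, 8, 25] -> [] -> [] -> 0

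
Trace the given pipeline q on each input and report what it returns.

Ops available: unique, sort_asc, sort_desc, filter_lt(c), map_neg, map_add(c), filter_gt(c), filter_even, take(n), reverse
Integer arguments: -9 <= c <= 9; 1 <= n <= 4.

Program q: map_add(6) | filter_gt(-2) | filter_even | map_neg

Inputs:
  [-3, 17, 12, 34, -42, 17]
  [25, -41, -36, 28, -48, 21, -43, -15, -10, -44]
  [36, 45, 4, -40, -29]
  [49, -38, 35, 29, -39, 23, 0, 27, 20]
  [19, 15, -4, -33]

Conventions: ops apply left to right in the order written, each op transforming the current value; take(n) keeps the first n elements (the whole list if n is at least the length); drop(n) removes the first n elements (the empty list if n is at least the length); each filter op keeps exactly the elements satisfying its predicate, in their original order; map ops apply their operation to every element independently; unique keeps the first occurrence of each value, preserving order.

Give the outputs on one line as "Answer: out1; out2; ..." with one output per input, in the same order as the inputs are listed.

[-18, -40]; [-34]; [-42, -10]; [-6, -26]; [-2]

Execution, op by op:
  [-3, 17, 12, 34, -42, 17] -> [3, 23, 18, 40, -36, 23] -> [3, 23, 18, 40, 23] -> [18, 40] -> [-18, -40]
  [25, -41, -36, 28, -48, 21, -43, -15, -10, -44] -> [31, -35, -30, 34, -42, 27, -37, -9, -4, -38] -> [31, 34, 27] -> [34] -> [-34]
  [36, 45, 4, -40, -29] -> [42, 51, 10, -34, -23] -> [42, 51, 10] -> [42, 10] -> [-42, -10]
  [49, -38, 35, 29, -39, 23, 0, 27, 20] -> [55, -32, 41, 35, -33, 29, 6, 33, 26] -> [55, 41, 35, 29, 6, 33, 26] -> [6, 26] -> [-6, -26]
  [19, 15, -4, -33] -> [25, 21, 2, -27] -> [25, 21, 2] -> [2] -> [-2]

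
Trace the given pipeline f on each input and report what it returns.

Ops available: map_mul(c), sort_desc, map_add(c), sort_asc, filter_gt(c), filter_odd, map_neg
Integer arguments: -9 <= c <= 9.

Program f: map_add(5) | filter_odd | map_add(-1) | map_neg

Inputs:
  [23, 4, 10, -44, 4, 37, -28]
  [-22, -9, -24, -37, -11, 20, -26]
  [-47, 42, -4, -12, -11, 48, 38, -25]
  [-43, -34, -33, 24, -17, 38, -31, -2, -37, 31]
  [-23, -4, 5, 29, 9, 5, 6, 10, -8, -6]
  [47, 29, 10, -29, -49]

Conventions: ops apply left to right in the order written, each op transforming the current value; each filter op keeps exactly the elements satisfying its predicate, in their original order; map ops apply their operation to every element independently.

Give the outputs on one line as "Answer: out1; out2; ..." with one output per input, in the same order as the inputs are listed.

Execution, op by op:
  [23, 4, 10, -44, 4, 37, -28] -> [28, 9, 15, -39, 9, 42, -23] -> [9, 15, -39, 9, -23] -> [8, 14, -40, 8, -24] -> [-8, -14, 40, -8, 24]
  [-22, -9, -24, -37, -11, 20, -26] -> [-17, -4, -19, -32, -6, 25, -21] -> [-17, -19, 25, -21] -> [-18, -20, 24, -22] -> [18, 20, -24, 22]
  [-47, 42, -4, -12, -11, 48, 38, -25] -> [-42, 47, 1, -7, -6, 53, 43, -20] -> [47, 1, -7, 53, 43] -> [46, 0, -8, 52, 42] -> [-46, 0, 8, -52, -42]
  [-43, -34, -33, 24, -17, 38, -31, -2, -37, 31] -> [-38, -29, -28, 29, -12, 43, -26, 3, -32, 36] -> [-29, 29, 43, 3] -> [-30, 28, 42, 2] -> [30, -28, -42, -2]
  [-23, -4, 5, 29, 9, 5, 6, 10, -8, -6] -> [-18, 1, 10, 34, 14, 10, 11, 15, -3, -1] -> [1, 11, 15, -3, -1] -> [0, 10, 14, -4, -2] -> [0, -10, -14, 4, 2]
  [47, 29, 10, -29, -49] -> [52, 34, 15, -24, -44] -> [15] -> [14] -> [-14]

[-8, -14, 40, -8, 24]; [18, 20, -24, 22]; [-46, 0, 8, -52, -42]; [30, -28, -42, -2]; [0, -10, -14, 4, 2]; [-14]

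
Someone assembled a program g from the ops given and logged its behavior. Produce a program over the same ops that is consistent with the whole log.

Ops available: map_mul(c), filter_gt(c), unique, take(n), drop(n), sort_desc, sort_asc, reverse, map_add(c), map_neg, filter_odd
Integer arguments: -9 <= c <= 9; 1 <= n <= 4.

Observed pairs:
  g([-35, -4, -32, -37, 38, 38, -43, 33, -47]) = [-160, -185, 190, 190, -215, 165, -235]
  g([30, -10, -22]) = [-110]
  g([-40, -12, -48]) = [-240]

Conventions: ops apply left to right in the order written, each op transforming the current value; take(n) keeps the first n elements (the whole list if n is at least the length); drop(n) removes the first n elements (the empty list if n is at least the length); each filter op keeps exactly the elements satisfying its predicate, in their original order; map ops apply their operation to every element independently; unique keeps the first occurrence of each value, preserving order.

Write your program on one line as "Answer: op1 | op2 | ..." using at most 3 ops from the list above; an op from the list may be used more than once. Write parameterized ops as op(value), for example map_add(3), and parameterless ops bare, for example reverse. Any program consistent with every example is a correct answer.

map_mul(-5) | drop(2) | map_neg

Check, running the answer program on each example:
  [-35, -4, -32, -37, 38, 38, -43, 33, -47] -> [175, 20, 160, 185, -190, -190, 215, -165, 235] -> [160, 185, -190, -190, 215, -165, 235] -> [-160, -185, 190, 190, -215, 165, -235]
  [30, -10, -22] -> [-150, 50, 110] -> [110] -> [-110]
  [-40, -12, -48] -> [200, 60, 240] -> [240] -> [-240]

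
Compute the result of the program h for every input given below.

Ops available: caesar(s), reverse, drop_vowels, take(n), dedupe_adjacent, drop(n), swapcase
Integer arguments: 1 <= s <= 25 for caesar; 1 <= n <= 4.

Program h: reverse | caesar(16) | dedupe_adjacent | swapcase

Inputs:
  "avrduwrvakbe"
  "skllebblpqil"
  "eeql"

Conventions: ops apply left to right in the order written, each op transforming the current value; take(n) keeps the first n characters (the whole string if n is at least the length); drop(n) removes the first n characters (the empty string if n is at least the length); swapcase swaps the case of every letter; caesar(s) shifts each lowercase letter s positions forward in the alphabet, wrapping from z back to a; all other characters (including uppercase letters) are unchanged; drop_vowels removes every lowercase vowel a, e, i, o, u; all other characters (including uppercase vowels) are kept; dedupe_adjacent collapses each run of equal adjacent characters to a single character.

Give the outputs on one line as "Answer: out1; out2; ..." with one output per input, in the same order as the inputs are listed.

Execution, op by op:
  "avrduwrvakbe" -> "ebkavrwudrva" -> "uraqlhmkthlq" -> "uraqlhmkthlq" -> "URAQLHMKTHLQ"
  "skllebblpqil" -> "liqplbbellks" -> "bygfbrrubbai" -> "bygfbrubai" -> "BYGFBRUBAI"
  "eeql" -> "lqee" -> "bguu" -> "bgu" -> "BGU"

"URAQLHMKTHLQ"; "BYGFBRUBAI"; "BGU"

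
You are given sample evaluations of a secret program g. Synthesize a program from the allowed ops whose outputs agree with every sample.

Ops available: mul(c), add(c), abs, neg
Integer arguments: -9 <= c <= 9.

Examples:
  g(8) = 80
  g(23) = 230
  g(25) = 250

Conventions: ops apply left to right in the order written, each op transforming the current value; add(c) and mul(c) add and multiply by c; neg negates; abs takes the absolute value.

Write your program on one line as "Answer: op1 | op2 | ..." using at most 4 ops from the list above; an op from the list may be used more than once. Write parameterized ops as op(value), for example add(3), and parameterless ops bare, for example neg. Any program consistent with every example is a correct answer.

mul(-2) | abs | mul(5)

Check, running the answer program on each example:
  8 -> -16 -> 16 -> 80
  23 -> -46 -> 46 -> 230
  25 -> -50 -> 50 -> 250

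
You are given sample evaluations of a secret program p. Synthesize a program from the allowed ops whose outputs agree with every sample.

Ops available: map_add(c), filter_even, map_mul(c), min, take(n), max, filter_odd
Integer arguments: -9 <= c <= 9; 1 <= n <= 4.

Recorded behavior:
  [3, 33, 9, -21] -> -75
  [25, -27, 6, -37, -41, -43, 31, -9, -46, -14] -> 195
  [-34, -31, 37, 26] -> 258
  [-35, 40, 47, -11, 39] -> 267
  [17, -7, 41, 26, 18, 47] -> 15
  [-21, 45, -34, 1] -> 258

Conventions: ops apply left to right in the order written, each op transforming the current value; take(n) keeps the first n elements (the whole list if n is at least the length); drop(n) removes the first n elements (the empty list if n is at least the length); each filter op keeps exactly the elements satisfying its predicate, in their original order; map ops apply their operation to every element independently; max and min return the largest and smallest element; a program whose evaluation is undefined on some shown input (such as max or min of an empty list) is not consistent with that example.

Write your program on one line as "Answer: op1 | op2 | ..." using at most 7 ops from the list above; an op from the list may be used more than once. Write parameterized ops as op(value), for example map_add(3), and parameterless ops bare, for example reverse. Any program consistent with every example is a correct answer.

map_add(2) | take(3) | map_add(3) | map_mul(-9) | map_add(-3) | max

Check, running the answer program on each example:
  [3, 33, 9, -21] -> [5, 35, 11, -19] -> [5, 35, 11] -> [8, 38, 14] -> [-72, -342, -126] -> [-75, -345, -129] -> -75
  [25, -27, 6, -37, -41, -43, 31, -9, -46, -14] -> [27, -25, 8, -35, -39, -41, 33, -7, -44, -12] -> [27, -25, 8] -> [30, -22, 11] -> [-270, 198, -99] -> [-273, 195, -102] -> 195
  [-34, -31, 37, 26] -> [-32, -29, 39, 28] -> [-32, -29, 39] -> [-29, -26, 42] -> [261, 234, -378] -> [258, 231, -381] -> 258
  [-35, 40, 47, -11, 39] -> [-33, 42, 49, -9, 41] -> [-33, 42, 49] -> [-30, 45, 52] -> [270, -405, -468] -> [267, -408, -471] -> 267
  [17, -7, 41, 26, 18, 47] -> [19, -5, 43, 28, 20, 49] -> [19, -5, 43] -> [22, -2, 46] -> [-198, 18, -414] -> [-201, 15, -417] -> 15
  [-21, 45, -34, 1] -> [-19, 47, -32, 3] -> [-19, 47, -32] -> [-16, 50, -29] -> [144, -450, 261] -> [141, -453, 258] -> 258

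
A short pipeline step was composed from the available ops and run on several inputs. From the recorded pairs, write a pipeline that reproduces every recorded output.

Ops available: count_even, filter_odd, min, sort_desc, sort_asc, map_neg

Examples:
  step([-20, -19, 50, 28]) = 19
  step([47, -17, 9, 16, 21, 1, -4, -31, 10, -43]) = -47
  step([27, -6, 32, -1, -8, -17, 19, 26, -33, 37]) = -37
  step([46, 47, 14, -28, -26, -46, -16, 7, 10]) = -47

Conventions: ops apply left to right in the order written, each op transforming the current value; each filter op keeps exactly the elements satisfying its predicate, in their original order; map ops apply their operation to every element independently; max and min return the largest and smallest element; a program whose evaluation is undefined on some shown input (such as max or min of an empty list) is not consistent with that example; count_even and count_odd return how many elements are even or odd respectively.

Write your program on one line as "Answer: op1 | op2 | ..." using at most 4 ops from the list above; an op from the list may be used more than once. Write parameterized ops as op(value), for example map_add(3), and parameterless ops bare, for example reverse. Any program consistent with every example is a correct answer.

map_neg | sort_asc | filter_odd | min

Check, running the answer program on each example:
  [-20, -19, 50, 28] -> [20, 19, -50, -28] -> [-50, -28, 19, 20] -> [19] -> 19
  [47, -17, 9, 16, 21, 1, -4, -31, 10, -43] -> [-47, 17, -9, -16, -21, -1, 4, 31, -10, 43] -> [-47, -21, -16, -10, -9, -1, 4, 17, 31, 43] -> [-47, -21, -9, -1, 17, 31, 43] -> -47
  [27, -6, 32, -1, -8, -17, 19, 26, -33, 37] -> [-27, 6, -32, 1, 8, 17, -19, -26, 33, -37] -> [-37, -32, -27, -26, -19, 1, 6, 8, 17, 33] -> [-37, -27, -19, 1, 17, 33] -> -37
  [46, 47, 14, -28, -26, -46, -16, 7, 10] -> [-46, -47, -14, 28, 26, 46, 16, -7, -10] -> [-47, -46, -14, -10, -7, 16, 26, 28, 46] -> [-47, -7] -> -47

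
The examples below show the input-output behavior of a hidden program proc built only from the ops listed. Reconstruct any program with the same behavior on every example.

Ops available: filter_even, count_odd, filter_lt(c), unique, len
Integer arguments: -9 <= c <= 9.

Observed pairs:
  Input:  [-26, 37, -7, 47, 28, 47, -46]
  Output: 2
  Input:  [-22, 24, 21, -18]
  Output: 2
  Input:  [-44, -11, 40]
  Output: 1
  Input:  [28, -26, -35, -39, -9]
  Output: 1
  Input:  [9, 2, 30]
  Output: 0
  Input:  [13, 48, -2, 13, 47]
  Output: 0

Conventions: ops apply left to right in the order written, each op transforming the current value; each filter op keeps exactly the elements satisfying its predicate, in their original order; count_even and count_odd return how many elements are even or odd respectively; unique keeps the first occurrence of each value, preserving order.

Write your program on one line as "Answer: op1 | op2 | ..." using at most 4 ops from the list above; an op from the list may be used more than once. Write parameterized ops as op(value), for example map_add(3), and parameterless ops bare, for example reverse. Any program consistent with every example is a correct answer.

filter_even | filter_lt(-5) | len

Check, running the answer program on each example:
  [-26, 37, -7, 47, 28, 47, -46] -> [-26, 28, -46] -> [-26, -46] -> 2
  [-22, 24, 21, -18] -> [-22, 24, -18] -> [-22, -18] -> 2
  [-44, -11, 40] -> [-44, 40] -> [-44] -> 1
  [28, -26, -35, -39, -9] -> [28, -26] -> [-26] -> 1
  [9, 2, 30] -> [2, 30] -> [] -> 0
  [13, 48, -2, 13, 47] -> [48, -2] -> [] -> 0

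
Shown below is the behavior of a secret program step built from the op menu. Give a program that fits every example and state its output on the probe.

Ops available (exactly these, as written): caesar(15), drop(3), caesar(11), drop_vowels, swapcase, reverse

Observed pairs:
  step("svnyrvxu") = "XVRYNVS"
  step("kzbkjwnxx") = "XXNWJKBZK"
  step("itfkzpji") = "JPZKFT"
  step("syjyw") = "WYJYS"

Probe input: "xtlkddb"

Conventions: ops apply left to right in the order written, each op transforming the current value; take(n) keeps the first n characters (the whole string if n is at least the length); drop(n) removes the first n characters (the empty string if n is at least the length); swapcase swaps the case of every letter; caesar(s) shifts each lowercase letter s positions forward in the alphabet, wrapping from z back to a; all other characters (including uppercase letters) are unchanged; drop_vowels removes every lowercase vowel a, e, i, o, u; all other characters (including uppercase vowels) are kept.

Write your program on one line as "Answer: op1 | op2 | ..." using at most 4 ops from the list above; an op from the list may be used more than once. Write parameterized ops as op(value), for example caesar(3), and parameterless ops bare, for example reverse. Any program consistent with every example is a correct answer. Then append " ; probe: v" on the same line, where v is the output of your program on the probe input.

drop_vowels | reverse | swapcase ; probe: "BDDKLTX"

Check, running the answer program on each example:
  "svnyrvxu" -> "svnyrvx" -> "xvrynvs" -> "XVRYNVS"
  "kzbkjwnxx" -> "kzbkjwnxx" -> "xxnwjkbzk" -> "XXNWJKBZK"
  "itfkzpji" -> "tfkzpj" -> "jpzkft" -> "JPZKFT"
  "syjyw" -> "syjyw" -> "wyjys" -> "WYJYS"
  probe: "xtlkddb" -> "xtlkddb" -> "bddkltx" -> "BDDKLTX"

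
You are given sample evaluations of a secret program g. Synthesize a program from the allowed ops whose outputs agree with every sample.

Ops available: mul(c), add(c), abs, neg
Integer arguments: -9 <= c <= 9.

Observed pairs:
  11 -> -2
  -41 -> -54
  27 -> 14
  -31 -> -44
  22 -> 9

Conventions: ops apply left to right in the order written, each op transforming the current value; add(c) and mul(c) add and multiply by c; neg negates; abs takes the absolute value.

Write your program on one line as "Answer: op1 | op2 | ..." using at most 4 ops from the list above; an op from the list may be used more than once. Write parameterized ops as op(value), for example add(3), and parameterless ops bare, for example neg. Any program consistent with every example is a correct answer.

add(-6) | neg | add(7) | neg

Check, running the answer program on each example:
  11 -> 5 -> -5 -> 2 -> -2
  -41 -> -47 -> 47 -> 54 -> -54
  27 -> 21 -> -21 -> -14 -> 14
  -31 -> -37 -> 37 -> 44 -> -44
  22 -> 16 -> -16 -> -9 -> 9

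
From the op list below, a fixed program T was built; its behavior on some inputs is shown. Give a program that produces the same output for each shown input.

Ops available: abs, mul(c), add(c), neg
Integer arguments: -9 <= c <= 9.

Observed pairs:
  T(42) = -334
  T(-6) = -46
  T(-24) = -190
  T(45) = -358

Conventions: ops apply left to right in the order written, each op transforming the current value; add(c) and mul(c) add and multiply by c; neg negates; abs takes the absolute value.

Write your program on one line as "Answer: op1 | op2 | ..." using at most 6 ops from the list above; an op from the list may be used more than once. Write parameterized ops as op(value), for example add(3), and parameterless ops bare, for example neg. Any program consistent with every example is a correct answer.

mul(-8) | abs | mul(-1) | add(-2) | add(4)

Check, running the answer program on each example:
  42 -> -336 -> 336 -> -336 -> -338 -> -334
  -6 -> 48 -> 48 -> -48 -> -50 -> -46
  -24 -> 192 -> 192 -> -192 -> -194 -> -190
  45 -> -360 -> 360 -> -360 -> -362 -> -358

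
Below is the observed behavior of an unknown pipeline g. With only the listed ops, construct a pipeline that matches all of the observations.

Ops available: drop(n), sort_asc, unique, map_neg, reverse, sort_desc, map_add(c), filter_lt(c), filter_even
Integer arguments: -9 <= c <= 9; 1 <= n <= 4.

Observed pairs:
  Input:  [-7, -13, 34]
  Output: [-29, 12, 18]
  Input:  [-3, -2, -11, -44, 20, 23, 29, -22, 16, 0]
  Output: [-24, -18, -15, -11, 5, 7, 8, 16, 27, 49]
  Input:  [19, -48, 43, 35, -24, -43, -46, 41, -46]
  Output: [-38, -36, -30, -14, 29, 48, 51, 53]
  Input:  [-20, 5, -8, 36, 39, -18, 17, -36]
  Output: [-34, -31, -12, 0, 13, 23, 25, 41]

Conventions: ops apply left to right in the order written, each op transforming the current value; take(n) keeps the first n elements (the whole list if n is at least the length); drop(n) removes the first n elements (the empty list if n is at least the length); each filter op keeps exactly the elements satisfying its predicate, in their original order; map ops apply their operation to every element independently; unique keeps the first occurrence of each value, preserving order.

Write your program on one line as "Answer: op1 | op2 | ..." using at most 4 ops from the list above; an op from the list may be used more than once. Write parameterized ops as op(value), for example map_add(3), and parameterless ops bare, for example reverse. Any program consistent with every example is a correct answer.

map_add(-5) | map_neg | sort_asc | unique

Check, running the answer program on each example:
  [-7, -13, 34] -> [-12, -18, 29] -> [12, 18, -29] -> [-29, 12, 18] -> [-29, 12, 18]
  [-3, -2, -11, -44, 20, 23, 29, -22, 16, 0] -> [-8, -7, -16, -49, 15, 18, 24, -27, 11, -5] -> [8, 7, 16, 49, -15, -18, -24, 27, -11, 5] -> [-24, -18, -15, -11, 5, 7, 8, 16, 27, 49] -> [-24, -18, -15, -11, 5, 7, 8, 16, 27, 49]
  [19, -48, 43, 35, -24, -43, -46, 41, -46] -> [14, -53, 38, 30, -29, -48, -51, 36, -51] -> [-14, 53, -38, -30, 29, 48, 51, -36, 51] -> [-38, -36, -30, -14, 29, 48, 51, 51, 53] -> [-38, -36, -30, -14, 29, 48, 51, 53]
  [-20, 5, -8, 36, 39, -18, 17, -36] -> [-25, 0, -13, 31, 34, -23, 12, -41] -> [25, 0, 13, -31, -34, 23, -12, 41] -> [-34, -31, -12, 0, 13, 23, 25, 41] -> [-34, -31, -12, 0, 13, 23, 25, 41]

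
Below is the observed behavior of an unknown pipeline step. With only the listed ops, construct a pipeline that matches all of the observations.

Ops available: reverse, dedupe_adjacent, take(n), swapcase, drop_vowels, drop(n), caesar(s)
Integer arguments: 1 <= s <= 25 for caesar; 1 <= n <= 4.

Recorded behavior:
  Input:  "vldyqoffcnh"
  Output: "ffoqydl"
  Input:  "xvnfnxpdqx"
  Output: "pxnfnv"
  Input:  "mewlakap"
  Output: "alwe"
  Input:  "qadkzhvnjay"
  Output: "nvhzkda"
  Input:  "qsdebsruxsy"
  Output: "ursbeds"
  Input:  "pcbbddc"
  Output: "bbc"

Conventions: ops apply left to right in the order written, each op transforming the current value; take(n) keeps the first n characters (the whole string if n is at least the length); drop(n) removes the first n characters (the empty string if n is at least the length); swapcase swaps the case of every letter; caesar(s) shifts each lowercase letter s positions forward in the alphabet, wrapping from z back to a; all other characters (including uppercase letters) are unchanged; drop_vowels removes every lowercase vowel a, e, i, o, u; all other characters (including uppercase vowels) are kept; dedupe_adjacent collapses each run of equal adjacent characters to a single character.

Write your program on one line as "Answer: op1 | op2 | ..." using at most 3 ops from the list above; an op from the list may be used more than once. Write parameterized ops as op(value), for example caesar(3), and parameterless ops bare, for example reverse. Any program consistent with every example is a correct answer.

drop(1) | reverse | drop(3)

Check, running the answer program on each example:
  "vldyqoffcnh" -> "ldyqoffcnh" -> "hncffoqydl" -> "ffoqydl"
  "xvnfnxpdqx" -> "vnfnxpdqx" -> "xqdpxnfnv" -> "pxnfnv"
  "mewlakap" -> "ewlakap" -> "pakalwe" -> "alwe"
  "qadkzhvnjay" -> "adkzhvnjay" -> "yajnvhzkda" -> "nvhzkda"
  "qsdebsruxsy" -> "sdebsruxsy" -> "ysxursbeds" -> "ursbeds"
  "pcbbddc" -> "cbbddc" -> "cddbbc" -> "bbc"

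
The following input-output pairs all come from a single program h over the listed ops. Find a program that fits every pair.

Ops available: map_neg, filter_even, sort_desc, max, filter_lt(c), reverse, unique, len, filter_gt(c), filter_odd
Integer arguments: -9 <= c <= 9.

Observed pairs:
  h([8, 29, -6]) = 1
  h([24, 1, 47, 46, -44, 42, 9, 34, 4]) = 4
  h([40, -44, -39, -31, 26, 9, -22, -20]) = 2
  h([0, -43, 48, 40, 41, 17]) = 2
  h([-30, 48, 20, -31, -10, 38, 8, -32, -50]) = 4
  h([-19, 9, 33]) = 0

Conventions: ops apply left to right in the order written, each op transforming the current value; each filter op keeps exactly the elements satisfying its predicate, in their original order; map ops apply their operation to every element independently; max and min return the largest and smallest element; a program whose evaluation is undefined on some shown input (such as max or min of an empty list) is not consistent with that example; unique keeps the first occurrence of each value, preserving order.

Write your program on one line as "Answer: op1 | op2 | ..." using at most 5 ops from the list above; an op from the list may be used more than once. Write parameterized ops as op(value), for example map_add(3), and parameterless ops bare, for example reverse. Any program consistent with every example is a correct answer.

reverse | filter_gt(4) | filter_even | len

Check, running the answer program on each example:
  [8, 29, -6] -> [-6, 29, 8] -> [29, 8] -> [8] -> 1
  [24, 1, 47, 46, -44, 42, 9, 34, 4] -> [4, 34, 9, 42, -44, 46, 47, 1, 24] -> [34, 9, 42, 46, 47, 24] -> [34, 42, 46, 24] -> 4
  [40, -44, -39, -31, 26, 9, -22, -20] -> [-20, -22, 9, 26, -31, -39, -44, 40] -> [9, 26, 40] -> [26, 40] -> 2
  [0, -43, 48, 40, 41, 17] -> [17, 41, 40, 48, -43, 0] -> [17, 41, 40, 48] -> [40, 48] -> 2
  [-30, 48, 20, -31, -10, 38, 8, -32, -50] -> [-50, -32, 8, 38, -10, -31, 20, 48, -30] -> [8, 38, 20, 48] -> [8, 38, 20, 48] -> 4
  [-19, 9, 33] -> [33, 9, -19] -> [33, 9] -> [] -> 0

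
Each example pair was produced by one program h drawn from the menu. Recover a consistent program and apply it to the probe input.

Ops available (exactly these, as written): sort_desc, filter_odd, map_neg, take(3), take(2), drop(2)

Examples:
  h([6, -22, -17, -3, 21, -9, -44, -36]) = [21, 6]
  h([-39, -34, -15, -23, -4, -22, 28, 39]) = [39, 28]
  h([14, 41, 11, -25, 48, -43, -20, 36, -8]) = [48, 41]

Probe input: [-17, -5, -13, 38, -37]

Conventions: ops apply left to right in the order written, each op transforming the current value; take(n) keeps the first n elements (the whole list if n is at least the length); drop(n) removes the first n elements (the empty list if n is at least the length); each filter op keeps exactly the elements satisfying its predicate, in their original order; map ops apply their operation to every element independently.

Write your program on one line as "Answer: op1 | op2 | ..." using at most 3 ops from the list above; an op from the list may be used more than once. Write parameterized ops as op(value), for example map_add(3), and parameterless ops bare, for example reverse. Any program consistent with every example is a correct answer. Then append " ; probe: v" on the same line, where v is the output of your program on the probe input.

sort_desc | take(2) ; probe: [38, -5]

Check, running the answer program on each example:
  [6, -22, -17, -3, 21, -9, -44, -36] -> [21, 6, -3, -9, -17, -22, -36, -44] -> [21, 6]
  [-39, -34, -15, -23, -4, -22, 28, 39] -> [39, 28, -4, -15, -22, -23, -34, -39] -> [39, 28]
  [14, 41, 11, -25, 48, -43, -20, 36, -8] -> [48, 41, 36, 14, 11, -8, -20, -25, -43] -> [48, 41]
  probe: [-17, -5, -13, 38, -37] -> [38, -5, -13, -17, -37] -> [38, -5]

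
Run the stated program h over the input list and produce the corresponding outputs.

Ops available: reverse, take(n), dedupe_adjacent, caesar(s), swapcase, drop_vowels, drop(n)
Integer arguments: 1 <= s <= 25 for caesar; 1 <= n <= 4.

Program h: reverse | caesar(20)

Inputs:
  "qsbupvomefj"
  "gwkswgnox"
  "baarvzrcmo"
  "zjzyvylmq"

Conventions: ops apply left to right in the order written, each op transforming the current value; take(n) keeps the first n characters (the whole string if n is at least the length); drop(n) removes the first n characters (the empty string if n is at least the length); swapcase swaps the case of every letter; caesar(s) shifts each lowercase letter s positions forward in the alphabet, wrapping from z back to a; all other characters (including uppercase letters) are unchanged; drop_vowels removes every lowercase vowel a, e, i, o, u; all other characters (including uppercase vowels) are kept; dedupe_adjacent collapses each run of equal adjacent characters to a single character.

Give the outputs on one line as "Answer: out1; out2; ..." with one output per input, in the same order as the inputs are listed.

Execution, op by op:
  "qsbupvomefj" -> "jfemovpubsq" -> "dzygipjovmk"
  "gwkswgnox" -> "xongwskwg" -> "rihaqmeqa"
  "baarvzrcmo" -> "omcrzvraab" -> "igwltpluuv"
  "zjzyvylmq" -> "qmlyvyzjz" -> "kgfspstdt"

"dzygipjovmk"; "rihaqmeqa"; "igwltpluuv"; "kgfspstdt"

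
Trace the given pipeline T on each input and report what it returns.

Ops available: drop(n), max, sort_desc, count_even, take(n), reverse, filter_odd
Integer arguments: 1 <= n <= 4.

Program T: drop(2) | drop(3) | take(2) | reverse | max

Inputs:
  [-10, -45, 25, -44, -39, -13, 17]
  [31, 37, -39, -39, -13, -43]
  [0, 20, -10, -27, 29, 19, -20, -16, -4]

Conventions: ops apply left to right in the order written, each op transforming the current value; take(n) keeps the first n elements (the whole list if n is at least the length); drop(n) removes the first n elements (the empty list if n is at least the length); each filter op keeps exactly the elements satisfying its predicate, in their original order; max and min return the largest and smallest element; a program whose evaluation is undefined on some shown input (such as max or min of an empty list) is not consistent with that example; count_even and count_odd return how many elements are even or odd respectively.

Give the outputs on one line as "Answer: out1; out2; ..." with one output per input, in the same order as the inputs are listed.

Execution, op by op:
  [-10, -45, 25, -44, -39, -13, 17] -> [25, -44, -39, -13, 17] -> [-13, 17] -> [-13, 17] -> [17, -13] -> 17
  [31, 37, -39, -39, -13, -43] -> [-39, -39, -13, -43] -> [-43] -> [-43] -> [-43] -> -43
  [0, 20, -10, -27, 29, 19, -20, -16, -4] -> [-10, -27, 29, 19, -20, -16, -4] -> [19, -20, -16, -4] -> [19, -20] -> [-20, 19] -> 19

17; -43; 19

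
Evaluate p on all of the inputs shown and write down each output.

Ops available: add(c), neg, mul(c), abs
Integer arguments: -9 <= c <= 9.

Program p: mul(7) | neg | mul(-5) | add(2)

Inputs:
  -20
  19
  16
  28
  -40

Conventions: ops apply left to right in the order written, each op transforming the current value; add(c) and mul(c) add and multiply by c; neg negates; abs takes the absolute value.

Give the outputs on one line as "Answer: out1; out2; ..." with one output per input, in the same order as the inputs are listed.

Execution, op by op:
  -20 -> -140 -> 140 -> -700 -> -698
  19 -> 133 -> -133 -> 665 -> 667
  16 -> 112 -> -112 -> 560 -> 562
  28 -> 196 -> -196 -> 980 -> 982
  -40 -> -280 -> 280 -> -1400 -> -1398

-698; 667; 562; 982; -1398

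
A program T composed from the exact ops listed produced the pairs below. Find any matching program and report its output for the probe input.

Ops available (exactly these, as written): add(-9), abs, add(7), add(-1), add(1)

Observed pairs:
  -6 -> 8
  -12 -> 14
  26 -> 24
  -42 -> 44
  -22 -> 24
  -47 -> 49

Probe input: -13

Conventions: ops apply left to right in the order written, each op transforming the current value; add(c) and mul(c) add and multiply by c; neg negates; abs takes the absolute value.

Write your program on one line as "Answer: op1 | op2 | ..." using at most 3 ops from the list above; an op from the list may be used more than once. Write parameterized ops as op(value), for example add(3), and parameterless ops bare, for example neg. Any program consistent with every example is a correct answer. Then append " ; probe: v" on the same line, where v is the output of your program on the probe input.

add(7) | add(-9) | abs ; probe: 15

Check, running the answer program on each example:
  -6 -> 1 -> -8 -> 8
  -12 -> -5 -> -14 -> 14
  26 -> 33 -> 24 -> 24
  -42 -> -35 -> -44 -> 44
  -22 -> -15 -> -24 -> 24
  -47 -> -40 -> -49 -> 49
  probe: -13 -> -6 -> -15 -> 15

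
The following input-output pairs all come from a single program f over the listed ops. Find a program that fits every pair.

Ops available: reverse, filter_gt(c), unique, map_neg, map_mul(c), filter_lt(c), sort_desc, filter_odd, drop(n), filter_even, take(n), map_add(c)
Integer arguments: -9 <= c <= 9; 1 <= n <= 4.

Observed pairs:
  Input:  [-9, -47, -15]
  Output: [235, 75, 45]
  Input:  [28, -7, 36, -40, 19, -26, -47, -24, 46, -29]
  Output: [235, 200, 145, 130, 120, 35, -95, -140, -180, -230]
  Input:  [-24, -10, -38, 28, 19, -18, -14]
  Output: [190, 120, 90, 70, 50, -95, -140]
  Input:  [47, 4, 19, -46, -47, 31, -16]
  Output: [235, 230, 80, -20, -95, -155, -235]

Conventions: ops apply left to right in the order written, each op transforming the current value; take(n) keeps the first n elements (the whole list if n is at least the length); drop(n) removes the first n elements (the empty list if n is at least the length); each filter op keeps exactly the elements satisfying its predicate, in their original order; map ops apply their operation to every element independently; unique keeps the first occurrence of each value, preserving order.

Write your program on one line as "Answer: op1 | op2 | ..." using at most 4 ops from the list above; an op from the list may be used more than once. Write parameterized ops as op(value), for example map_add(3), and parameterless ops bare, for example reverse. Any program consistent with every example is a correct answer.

reverse | map_neg | map_mul(5) | sort_desc

Check, running the answer program on each example:
  [-9, -47, -15] -> [-15, -47, -9] -> [15, 47, 9] -> [75, 235, 45] -> [235, 75, 45]
  [28, -7, 36, -40, 19, -26, -47, -24, 46, -29] -> [-29, 46, -24, -47, -26, 19, -40, 36, -7, 28] -> [29, -46, 24, 47, 26, -19, 40, -36, 7, -28] -> [145, -230, 120, 235, 130, -95, 200, -180, 35, -140] -> [235, 200, 145, 130, 120, 35, -95, -140, -180, -230]
  [-24, -10, -38, 28, 19, -18, -14] -> [-14, -18, 19, 28, -38, -10, -24] -> [14, 18, -19, -28, 38, 10, 24] -> [70, 90, -95, -140, 190, 50, 120] -> [190, 120, 90, 70, 50, -95, -140]
  [47, 4, 19, -46, -47, 31, -16] -> [-16, 31, -47, -46, 19, 4, 47] -> [16, -31, 47, 46, -19, -4, -47] -> [80, -155, 235, 230, -95, -20, -235] -> [235, 230, 80, -20, -95, -155, -235]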